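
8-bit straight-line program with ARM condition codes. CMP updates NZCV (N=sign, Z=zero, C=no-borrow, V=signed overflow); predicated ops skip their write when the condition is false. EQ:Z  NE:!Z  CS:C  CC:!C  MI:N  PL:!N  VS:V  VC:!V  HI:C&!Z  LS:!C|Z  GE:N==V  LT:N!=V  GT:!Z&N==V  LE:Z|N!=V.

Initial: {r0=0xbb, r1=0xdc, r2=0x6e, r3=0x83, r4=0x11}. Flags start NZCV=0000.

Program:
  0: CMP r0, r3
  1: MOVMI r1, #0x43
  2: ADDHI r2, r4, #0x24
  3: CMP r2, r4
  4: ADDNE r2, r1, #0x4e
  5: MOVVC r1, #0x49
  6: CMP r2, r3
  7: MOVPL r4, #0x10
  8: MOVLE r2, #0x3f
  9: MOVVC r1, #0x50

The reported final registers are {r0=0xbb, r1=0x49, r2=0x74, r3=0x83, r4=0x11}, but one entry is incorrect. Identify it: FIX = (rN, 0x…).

FIX = (r2, 0x2a)

0: ✓ CMP  NZCV=0010
1: · MOVMI
2: ✓ ADDHI  r2←0x35
3: ✓ CMP  NZCV=0010
4: ✓ ADDNE  r2←0x2a
5: ✓ MOVVC  r1←0x49
6: ✓ CMP  NZCV=1001
7: · MOVPL
8: · MOVLE
9: · MOVVC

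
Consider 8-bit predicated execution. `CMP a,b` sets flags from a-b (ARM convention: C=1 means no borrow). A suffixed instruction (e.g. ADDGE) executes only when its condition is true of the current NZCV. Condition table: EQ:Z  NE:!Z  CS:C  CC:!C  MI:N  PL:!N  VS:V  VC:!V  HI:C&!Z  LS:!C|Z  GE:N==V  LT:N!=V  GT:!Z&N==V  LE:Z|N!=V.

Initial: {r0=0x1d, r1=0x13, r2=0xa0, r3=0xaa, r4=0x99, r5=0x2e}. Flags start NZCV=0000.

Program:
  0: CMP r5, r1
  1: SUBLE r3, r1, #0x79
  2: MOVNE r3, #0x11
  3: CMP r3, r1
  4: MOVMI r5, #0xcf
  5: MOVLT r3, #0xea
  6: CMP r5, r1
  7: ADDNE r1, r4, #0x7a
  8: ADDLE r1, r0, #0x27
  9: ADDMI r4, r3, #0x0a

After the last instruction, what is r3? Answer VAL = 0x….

0: ✓ CMP  NZCV=0010
1: · SUBLE
2: ✓ MOVNE  r3←0x11
3: ✓ CMP  NZCV=1000
4: ✓ MOVMI  r5←0xcf
5: ✓ MOVLT  r3←0xea
6: ✓ CMP  NZCV=1010
7: ✓ ADDNE  r1←0x13
8: ✓ ADDLE  r1←0x44
9: ✓ ADDMI  r4←0xf4

VAL = 0xea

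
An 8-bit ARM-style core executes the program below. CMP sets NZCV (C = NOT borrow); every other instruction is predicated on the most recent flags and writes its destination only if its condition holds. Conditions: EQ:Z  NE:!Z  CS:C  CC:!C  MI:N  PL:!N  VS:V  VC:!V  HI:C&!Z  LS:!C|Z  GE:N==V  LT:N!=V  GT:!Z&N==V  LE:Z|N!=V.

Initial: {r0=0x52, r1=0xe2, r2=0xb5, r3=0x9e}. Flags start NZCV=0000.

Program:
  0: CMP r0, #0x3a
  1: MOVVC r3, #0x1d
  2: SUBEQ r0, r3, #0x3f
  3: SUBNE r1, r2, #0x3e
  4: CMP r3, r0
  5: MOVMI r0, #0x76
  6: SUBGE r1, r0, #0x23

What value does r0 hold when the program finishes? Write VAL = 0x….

VAL = 0x76

[0] flags=0010 → (cmp)
[1] flags=0010 VC?T → r3=0x1d
[2] flags=0010 EQ?F → skip
[3] flags=0010 NE?T → r1=0x77
[4] flags=1000 → (cmp)
[5] flags=1000 MI?T → r0=0x76
[6] flags=1000 GE?F → skip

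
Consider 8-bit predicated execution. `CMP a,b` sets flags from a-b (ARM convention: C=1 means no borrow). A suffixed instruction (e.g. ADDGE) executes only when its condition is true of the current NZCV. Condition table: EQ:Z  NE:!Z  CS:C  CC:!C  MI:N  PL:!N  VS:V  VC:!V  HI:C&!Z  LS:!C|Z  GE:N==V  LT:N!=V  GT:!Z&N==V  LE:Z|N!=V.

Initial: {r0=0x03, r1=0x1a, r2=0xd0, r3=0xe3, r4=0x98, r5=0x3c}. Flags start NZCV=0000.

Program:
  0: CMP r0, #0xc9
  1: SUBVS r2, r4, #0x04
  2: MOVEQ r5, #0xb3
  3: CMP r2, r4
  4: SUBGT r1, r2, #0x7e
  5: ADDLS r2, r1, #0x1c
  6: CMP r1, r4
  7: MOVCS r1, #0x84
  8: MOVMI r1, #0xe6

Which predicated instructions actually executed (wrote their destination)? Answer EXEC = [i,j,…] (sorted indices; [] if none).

EXEC = [4,8]

[0] flags=0000 → (cmp)
[1] flags=0000 VS?F → skip
[2] flags=0000 EQ?F → skip
[3] flags=0010 → (cmp)
[4] flags=0010 GT?T → r1=0x52
[5] flags=0010 LS?F → skip
[6] flags=1001 → (cmp)
[7] flags=1001 CS?F → skip
[8] flags=1001 MI?T → r1=0xe6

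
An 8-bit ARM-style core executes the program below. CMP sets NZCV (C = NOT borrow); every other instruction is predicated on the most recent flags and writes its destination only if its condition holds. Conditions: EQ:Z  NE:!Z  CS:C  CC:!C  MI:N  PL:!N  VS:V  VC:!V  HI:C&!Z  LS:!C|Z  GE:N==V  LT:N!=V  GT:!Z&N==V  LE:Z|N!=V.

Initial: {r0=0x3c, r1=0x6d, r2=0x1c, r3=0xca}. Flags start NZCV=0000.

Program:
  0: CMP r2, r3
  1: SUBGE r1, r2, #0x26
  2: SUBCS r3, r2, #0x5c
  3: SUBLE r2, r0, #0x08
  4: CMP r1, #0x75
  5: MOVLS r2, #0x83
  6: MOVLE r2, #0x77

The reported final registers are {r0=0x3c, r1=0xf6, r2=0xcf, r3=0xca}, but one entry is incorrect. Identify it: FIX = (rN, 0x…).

[0] flags=0000 → (cmp)
[1] flags=0000 GE?T → r1=0xf6
[2] flags=0000 CS?F → skip
[3] flags=0000 LE?F → skip
[4] flags=1010 → (cmp)
[5] flags=1010 LS?F → skip
[6] flags=1010 LE?T → r2=0x77

FIX = (r2, 0x77)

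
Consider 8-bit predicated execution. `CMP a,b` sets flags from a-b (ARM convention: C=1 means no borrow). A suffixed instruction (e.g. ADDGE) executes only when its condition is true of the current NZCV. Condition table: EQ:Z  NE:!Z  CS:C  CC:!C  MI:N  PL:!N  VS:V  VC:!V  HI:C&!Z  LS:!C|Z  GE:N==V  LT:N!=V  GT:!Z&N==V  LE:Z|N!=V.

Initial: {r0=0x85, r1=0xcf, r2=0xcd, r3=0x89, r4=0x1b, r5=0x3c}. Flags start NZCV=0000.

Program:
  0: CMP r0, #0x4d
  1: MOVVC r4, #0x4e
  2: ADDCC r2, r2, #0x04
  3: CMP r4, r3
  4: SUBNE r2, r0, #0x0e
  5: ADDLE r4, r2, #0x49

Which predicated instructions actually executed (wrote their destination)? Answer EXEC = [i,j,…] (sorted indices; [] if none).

EXEC = [4]

0: ✓ CMP  NZCV=0011
1: · MOVVC
2: · ADDCC
3: ✓ CMP  NZCV=1001
4: ✓ SUBNE  r2←0x77
5: · ADDLE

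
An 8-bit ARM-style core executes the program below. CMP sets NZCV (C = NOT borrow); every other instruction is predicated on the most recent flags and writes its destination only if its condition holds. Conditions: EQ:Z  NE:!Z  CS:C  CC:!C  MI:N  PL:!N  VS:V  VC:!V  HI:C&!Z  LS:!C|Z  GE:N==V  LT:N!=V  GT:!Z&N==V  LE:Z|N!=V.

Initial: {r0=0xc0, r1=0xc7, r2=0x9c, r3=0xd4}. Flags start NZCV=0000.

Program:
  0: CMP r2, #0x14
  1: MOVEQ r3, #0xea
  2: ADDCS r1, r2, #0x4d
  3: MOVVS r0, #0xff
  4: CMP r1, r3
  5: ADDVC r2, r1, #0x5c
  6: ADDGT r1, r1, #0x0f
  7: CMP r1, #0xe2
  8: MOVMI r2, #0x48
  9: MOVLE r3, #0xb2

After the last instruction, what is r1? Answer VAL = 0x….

VAL = 0xf8

[0] flags=1010 → (cmp)
[1] flags=1010 EQ?F → skip
[2] flags=1010 CS?T → r1=0xe9
[3] flags=1010 VS?F → skip
[4] flags=0010 → (cmp)
[5] flags=0010 VC?T → r2=0x45
[6] flags=0010 GT?T → r1=0xf8
[7] flags=0010 → (cmp)
[8] flags=0010 MI?F → skip
[9] flags=0010 LE?F → skip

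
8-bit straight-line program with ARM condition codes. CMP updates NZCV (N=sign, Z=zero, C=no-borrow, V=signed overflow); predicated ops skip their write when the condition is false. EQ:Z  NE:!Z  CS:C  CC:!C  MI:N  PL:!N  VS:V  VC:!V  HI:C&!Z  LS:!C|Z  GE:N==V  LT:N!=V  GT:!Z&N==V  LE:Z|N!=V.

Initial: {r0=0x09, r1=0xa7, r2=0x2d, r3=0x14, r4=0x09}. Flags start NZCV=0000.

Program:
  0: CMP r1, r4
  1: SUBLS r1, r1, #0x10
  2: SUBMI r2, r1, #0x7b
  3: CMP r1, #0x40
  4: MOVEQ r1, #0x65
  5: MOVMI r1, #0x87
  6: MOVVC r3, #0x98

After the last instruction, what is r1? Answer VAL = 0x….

VAL = 0xa7

[0] flags=1010 → (cmp)
[1] flags=1010 LS?F → skip
[2] flags=1010 MI?T → r2=0x2c
[3] flags=0011 → (cmp)
[4] flags=0011 EQ?F → skip
[5] flags=0011 MI?F → skip
[6] flags=0011 VC?F → skip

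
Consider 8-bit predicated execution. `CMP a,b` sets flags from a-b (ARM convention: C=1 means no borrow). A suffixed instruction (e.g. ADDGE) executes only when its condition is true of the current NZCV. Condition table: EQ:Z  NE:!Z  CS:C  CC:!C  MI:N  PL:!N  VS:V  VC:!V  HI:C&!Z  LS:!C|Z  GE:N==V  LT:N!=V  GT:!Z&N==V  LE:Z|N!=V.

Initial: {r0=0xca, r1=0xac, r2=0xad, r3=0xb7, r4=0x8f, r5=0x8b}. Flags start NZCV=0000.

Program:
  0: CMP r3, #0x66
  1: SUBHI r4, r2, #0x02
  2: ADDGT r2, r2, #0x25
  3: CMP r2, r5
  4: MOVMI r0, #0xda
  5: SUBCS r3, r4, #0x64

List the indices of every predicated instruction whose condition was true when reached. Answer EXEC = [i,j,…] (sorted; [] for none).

0: ✓ CMP  NZCV=0011
1: ✓ SUBHI  r4←0xab
2: · ADDGT
3: ✓ CMP  NZCV=0010
4: · MOVMI
5: ✓ SUBCS  r3←0x47

EXEC = [1,5]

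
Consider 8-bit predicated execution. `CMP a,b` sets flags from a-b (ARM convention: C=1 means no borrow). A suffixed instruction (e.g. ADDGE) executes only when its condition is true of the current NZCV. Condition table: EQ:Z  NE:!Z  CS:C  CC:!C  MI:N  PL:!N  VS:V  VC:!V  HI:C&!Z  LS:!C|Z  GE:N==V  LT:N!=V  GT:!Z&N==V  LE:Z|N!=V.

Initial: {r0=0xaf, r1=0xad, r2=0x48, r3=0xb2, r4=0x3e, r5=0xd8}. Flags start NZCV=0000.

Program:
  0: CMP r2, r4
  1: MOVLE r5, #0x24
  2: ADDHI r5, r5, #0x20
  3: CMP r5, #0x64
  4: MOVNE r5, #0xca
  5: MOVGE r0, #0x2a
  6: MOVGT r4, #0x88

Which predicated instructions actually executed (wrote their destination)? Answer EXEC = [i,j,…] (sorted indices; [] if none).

EXEC = [2,4]

[0] flags=0010 → (cmp)
[1] flags=0010 LE?F → skip
[2] flags=0010 HI?T → r5=0xf8
[3] flags=1010 → (cmp)
[4] flags=1010 NE?T → r5=0xca
[5] flags=1010 GE?F → skip
[6] flags=1010 GT?F → skip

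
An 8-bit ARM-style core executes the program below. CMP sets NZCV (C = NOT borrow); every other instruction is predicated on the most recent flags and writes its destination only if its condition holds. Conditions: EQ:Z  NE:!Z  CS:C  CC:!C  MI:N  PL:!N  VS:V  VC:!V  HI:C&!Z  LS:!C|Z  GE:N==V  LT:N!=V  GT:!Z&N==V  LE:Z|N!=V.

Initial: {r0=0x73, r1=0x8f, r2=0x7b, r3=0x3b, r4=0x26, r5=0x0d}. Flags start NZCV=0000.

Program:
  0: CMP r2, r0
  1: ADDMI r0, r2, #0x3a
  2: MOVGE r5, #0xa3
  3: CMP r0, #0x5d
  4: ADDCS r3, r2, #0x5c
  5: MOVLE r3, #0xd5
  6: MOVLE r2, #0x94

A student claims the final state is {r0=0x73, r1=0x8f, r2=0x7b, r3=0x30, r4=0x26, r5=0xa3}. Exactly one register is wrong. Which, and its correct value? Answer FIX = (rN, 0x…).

FIX = (r3, 0xd7)

0: ✓ CMP  NZCV=0010
1: · ADDMI
2: ✓ MOVGE  r5←0xa3
3: ✓ CMP  NZCV=0010
4: ✓ ADDCS  r3←0xd7
5: · MOVLE
6: · MOVLE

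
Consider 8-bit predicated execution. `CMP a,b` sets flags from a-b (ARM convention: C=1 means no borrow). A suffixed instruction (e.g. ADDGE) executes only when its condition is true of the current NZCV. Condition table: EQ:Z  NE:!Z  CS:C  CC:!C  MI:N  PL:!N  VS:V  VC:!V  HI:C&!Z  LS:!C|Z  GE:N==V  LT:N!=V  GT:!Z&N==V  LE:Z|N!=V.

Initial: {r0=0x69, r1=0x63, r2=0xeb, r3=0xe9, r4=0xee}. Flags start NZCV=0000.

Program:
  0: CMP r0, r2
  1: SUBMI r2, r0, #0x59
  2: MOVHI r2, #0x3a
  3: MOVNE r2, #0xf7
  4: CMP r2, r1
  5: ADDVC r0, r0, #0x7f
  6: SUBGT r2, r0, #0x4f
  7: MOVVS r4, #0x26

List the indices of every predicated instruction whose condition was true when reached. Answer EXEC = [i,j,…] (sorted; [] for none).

EXEC = [3,5]

[0] flags=0000 → (cmp)
[1] flags=0000 MI?F → skip
[2] flags=0000 HI?F → skip
[3] flags=0000 NE?T → r2=0xf7
[4] flags=1010 → (cmp)
[5] flags=1010 VC?T → r0=0xe8
[6] flags=1010 GT?F → skip
[7] flags=1010 VS?F → skip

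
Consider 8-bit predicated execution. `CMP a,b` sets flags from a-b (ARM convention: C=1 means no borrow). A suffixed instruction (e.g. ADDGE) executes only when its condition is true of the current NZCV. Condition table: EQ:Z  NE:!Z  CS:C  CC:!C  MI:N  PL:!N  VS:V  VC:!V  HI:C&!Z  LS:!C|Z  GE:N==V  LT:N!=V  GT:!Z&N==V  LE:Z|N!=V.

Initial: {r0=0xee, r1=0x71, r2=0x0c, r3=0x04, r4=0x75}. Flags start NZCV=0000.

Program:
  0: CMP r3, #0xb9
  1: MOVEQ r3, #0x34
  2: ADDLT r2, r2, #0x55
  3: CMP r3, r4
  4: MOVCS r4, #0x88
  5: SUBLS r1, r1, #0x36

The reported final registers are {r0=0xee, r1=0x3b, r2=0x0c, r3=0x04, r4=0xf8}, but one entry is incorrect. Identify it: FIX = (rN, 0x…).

[0] flags=0000 → (cmp)
[1] flags=0000 EQ?F → skip
[2] flags=0000 LT?F → skip
[3] flags=1000 → (cmp)
[4] flags=1000 CS?F → skip
[5] flags=1000 LS?T → r1=0x3b

FIX = (r4, 0x75)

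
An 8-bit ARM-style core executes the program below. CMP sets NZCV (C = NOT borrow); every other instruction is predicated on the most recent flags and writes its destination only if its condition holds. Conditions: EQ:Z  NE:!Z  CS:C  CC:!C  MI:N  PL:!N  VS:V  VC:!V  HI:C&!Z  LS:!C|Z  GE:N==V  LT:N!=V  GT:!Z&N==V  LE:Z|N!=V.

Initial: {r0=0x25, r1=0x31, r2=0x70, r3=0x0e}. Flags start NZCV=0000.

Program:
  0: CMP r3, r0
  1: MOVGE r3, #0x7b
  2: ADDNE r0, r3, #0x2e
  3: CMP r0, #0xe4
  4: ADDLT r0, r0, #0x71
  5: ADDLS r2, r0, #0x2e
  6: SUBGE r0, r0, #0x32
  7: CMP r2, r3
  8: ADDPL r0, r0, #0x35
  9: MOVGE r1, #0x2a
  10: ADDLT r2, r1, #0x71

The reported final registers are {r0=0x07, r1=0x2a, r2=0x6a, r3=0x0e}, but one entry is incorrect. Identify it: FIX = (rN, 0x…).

FIX = (r0, 0x3f)

0: ✓ CMP  NZCV=1000
1: · MOVGE
2: ✓ ADDNE  r0←0x3c
3: ✓ CMP  NZCV=0000
4: · ADDLT
5: ✓ ADDLS  r2←0x6a
6: ✓ SUBGE  r0←0x0a
7: ✓ CMP  NZCV=0010
8: ✓ ADDPL  r0←0x3f
9: ✓ MOVGE  r1←0x2a
10: · ADDLT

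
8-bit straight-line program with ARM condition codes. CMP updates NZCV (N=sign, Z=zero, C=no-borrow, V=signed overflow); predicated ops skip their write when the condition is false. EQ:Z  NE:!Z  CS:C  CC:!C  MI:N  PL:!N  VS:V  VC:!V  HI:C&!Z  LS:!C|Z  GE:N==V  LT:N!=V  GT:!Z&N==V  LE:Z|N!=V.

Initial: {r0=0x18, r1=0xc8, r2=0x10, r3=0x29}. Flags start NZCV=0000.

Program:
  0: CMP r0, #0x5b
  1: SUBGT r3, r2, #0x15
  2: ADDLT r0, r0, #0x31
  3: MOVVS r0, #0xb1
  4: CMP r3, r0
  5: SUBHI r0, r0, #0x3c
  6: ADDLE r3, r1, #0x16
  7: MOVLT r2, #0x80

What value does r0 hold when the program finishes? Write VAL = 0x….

VAL = 0x49

0: ✓ CMP  NZCV=1000
1: · SUBGT
2: ✓ ADDLT  r0←0x49
3: · MOVVS
4: ✓ CMP  NZCV=1000
5: · SUBHI
6: ✓ ADDLE  r3←0xde
7: ✓ MOVLT  r2←0x80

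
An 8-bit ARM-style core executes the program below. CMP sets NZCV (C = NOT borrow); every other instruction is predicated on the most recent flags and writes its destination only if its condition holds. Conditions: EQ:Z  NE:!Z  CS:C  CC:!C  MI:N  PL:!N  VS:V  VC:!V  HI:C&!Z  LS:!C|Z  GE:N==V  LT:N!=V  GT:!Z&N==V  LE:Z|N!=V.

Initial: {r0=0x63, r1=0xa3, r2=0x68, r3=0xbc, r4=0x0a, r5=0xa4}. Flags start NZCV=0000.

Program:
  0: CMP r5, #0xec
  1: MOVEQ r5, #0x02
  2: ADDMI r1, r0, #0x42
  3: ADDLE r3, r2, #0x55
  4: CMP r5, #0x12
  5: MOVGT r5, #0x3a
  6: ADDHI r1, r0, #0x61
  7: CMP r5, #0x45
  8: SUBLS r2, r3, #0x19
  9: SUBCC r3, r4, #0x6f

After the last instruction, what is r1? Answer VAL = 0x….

VAL = 0xc4

0: ✓ CMP  NZCV=1000
1: · MOVEQ
2: ✓ ADDMI  r1←0xa5
3: ✓ ADDLE  r3←0xbd
4: ✓ CMP  NZCV=1010
5: · MOVGT
6: ✓ ADDHI  r1←0xc4
7: ✓ CMP  NZCV=0011
8: · SUBLS
9: · SUBCC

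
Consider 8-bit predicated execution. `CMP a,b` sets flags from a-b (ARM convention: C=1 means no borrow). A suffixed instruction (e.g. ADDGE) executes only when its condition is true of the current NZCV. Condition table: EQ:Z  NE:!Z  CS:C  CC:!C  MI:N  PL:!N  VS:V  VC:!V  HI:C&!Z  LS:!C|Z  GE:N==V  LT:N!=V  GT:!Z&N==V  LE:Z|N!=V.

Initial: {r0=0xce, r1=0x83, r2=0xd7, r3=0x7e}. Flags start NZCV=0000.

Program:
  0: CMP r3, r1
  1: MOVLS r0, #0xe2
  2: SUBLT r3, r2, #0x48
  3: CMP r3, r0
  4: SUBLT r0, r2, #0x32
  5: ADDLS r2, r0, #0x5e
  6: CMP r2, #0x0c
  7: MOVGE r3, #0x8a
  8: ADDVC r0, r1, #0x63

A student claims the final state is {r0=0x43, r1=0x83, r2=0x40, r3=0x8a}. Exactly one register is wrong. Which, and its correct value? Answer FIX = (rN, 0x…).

[0] flags=1001 → (cmp)
[1] flags=1001 LS?T → r0=0xe2
[2] flags=1001 LT?F → skip
[3] flags=1001 → (cmp)
[4] flags=1001 LT?F → skip
[5] flags=1001 LS?T → r2=0x40
[6] flags=0010 → (cmp)
[7] flags=0010 GE?T → r3=0x8a
[8] flags=0010 VC?T → r0=0xe6

FIX = (r0, 0xe6)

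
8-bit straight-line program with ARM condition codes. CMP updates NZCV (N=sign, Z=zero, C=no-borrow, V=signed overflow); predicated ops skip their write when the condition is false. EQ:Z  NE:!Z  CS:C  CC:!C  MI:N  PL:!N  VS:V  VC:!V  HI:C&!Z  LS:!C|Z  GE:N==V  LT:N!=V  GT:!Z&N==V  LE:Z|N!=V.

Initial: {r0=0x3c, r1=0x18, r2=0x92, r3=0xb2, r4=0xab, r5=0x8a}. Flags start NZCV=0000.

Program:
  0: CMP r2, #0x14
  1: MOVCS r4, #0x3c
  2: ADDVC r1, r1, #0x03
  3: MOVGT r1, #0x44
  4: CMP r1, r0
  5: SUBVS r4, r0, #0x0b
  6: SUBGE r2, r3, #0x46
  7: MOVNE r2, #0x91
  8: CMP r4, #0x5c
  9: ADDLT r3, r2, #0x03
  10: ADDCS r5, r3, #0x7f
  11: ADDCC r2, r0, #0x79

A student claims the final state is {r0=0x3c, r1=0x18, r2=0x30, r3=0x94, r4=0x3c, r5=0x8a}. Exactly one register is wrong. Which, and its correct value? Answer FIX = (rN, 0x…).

0: ✓ CMP  NZCV=0011
1: ✓ MOVCS  r4←0x3c
2: · ADDVC
3: · MOVGT
4: ✓ CMP  NZCV=1000
5: · SUBVS
6: · SUBGE
7: ✓ MOVNE  r2←0x91
8: ✓ CMP  NZCV=1000
9: ✓ ADDLT  r3←0x94
10: · ADDCS
11: ✓ ADDCC  r2←0xb5

FIX = (r2, 0xb5)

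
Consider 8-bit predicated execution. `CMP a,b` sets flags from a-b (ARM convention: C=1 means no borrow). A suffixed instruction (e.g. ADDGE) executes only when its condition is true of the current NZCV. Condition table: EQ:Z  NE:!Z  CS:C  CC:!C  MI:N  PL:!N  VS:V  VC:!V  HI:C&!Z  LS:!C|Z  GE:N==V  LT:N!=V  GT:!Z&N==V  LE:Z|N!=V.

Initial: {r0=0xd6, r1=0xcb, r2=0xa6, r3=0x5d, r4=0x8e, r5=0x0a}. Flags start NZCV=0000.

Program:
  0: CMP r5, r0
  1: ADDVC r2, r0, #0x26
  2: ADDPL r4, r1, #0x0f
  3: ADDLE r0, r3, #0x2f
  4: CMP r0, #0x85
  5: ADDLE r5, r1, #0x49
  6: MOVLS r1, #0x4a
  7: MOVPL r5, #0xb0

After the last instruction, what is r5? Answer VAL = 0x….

[0] flags=0000 → (cmp)
[1] flags=0000 VC?T → r2=0xfc
[2] flags=0000 PL?T → r4=0xda
[3] flags=0000 LE?F → skip
[4] flags=0010 → (cmp)
[5] flags=0010 LE?F → skip
[6] flags=0010 LS?F → skip
[7] flags=0010 PL?T → r5=0xb0

VAL = 0xb0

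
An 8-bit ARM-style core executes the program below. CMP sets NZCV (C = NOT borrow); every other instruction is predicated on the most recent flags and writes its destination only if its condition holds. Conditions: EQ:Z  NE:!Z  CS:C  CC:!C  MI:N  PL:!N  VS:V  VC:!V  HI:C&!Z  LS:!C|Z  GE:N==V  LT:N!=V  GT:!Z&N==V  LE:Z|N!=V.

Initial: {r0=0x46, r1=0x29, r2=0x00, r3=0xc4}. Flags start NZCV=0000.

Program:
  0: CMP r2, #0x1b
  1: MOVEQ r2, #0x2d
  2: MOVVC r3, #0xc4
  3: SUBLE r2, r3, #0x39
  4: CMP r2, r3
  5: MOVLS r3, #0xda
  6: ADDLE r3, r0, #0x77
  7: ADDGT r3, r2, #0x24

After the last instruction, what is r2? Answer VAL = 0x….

VAL = 0x8b

[0] flags=1000 → (cmp)
[1] flags=1000 EQ?F → skip
[2] flags=1000 VC?T → r3=0xc4
[3] flags=1000 LE?T → r2=0x8b
[4] flags=1000 → (cmp)
[5] flags=1000 LS?T → r3=0xda
[6] flags=1000 LE?T → r3=0xbd
[7] flags=1000 GT?F → skip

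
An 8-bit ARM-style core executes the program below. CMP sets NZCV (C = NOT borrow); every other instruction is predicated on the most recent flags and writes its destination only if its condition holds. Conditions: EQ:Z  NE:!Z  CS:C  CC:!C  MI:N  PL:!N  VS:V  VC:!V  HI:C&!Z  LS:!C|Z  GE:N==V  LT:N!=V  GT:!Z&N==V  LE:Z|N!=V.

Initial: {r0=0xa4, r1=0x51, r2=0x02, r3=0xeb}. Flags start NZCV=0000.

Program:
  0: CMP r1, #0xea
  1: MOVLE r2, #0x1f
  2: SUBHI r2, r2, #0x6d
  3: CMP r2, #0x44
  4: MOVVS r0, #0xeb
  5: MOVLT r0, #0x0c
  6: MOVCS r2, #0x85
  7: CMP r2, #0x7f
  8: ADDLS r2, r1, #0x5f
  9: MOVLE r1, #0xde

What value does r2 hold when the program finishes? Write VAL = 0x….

0: ✓ CMP  NZCV=0000
1: · MOVLE
2: · SUBHI
3: ✓ CMP  NZCV=1000
4: · MOVVS
5: ✓ MOVLT  r0←0x0c
6: · MOVCS
7: ✓ CMP  NZCV=1000
8: ✓ ADDLS  r2←0xb0
9: ✓ MOVLE  r1←0xde

VAL = 0xb0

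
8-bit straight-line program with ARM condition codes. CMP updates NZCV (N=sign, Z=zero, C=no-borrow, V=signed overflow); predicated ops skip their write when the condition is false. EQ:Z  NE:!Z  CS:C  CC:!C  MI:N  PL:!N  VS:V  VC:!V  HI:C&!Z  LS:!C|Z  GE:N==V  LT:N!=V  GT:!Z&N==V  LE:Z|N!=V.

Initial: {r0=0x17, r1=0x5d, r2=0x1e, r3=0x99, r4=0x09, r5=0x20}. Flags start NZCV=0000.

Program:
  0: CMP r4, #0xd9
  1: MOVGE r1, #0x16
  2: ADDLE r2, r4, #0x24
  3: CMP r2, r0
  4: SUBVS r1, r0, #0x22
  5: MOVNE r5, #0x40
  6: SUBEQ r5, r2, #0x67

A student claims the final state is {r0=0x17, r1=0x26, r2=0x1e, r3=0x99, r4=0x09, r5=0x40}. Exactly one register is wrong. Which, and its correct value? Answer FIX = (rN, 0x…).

FIX = (r1, 0x16)

0: ✓ CMP  NZCV=0000
1: ✓ MOVGE  r1←0x16
2: · ADDLE
3: ✓ CMP  NZCV=0010
4: · SUBVS
5: ✓ MOVNE  r5←0x40
6: · SUBEQ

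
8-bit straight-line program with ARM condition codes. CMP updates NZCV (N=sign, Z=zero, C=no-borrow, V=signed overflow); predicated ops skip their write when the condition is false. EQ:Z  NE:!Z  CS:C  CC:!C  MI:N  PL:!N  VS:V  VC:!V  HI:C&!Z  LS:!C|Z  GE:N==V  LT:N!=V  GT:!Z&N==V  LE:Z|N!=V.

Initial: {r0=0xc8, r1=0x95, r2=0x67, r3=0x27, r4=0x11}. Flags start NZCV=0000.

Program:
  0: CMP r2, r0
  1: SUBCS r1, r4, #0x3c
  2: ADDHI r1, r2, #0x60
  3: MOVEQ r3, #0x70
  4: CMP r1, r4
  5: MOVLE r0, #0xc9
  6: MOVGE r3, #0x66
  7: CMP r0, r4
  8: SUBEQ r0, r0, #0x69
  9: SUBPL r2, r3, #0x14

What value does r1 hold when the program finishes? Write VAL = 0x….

VAL = 0x95

0: ✓ CMP  NZCV=1001
1: · SUBCS
2: · ADDHI
3: · MOVEQ
4: ✓ CMP  NZCV=1010
5: ✓ MOVLE  r0←0xc9
6: · MOVGE
7: ✓ CMP  NZCV=1010
8: · SUBEQ
9: · SUBPL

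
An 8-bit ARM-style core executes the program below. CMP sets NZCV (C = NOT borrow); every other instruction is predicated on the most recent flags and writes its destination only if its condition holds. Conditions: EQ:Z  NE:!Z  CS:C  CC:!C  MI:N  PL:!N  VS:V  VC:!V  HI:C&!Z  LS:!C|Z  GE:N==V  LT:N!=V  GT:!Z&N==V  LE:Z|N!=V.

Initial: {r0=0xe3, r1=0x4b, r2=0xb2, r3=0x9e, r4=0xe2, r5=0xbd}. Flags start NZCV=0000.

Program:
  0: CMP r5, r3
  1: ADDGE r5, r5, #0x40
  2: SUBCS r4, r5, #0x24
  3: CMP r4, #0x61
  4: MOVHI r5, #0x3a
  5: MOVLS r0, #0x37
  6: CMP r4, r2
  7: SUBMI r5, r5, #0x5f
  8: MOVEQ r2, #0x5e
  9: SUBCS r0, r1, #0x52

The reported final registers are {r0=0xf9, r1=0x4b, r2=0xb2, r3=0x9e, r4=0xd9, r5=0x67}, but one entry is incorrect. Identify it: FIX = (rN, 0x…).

[0] flags=0010 → (cmp)
[1] flags=0010 GE?T → r5=0xfd
[2] flags=0010 CS?T → r4=0xd9
[3] flags=0011 → (cmp)
[4] flags=0011 HI?T → r5=0x3a
[5] flags=0011 LS?F → skip
[6] flags=0010 → (cmp)
[7] flags=0010 MI?F → skip
[8] flags=0010 EQ?F → skip
[9] flags=0010 CS?T → r0=0xf9

FIX = (r5, 0x3a)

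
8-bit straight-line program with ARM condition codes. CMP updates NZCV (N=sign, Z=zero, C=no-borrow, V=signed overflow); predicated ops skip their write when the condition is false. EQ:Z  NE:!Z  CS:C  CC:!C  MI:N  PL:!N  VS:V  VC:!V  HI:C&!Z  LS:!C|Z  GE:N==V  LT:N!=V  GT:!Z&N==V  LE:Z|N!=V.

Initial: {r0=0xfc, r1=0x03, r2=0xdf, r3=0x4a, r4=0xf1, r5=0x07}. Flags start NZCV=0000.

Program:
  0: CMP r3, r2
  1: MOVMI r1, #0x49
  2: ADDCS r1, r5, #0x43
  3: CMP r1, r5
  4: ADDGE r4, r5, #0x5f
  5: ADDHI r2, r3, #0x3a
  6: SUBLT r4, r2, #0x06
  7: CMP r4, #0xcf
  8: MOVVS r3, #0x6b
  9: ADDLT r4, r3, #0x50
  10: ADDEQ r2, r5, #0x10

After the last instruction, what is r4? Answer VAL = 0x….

VAL = 0xd9

[0] flags=0000 → (cmp)
[1] flags=0000 MI?F → skip
[2] flags=0000 CS?F → skip
[3] flags=1000 → (cmp)
[4] flags=1000 GE?F → skip
[5] flags=1000 HI?F → skip
[6] flags=1000 LT?T → r4=0xd9
[7] flags=0010 → (cmp)
[8] flags=0010 VS?F → skip
[9] flags=0010 LT?F → skip
[10] flags=0010 EQ?F → skip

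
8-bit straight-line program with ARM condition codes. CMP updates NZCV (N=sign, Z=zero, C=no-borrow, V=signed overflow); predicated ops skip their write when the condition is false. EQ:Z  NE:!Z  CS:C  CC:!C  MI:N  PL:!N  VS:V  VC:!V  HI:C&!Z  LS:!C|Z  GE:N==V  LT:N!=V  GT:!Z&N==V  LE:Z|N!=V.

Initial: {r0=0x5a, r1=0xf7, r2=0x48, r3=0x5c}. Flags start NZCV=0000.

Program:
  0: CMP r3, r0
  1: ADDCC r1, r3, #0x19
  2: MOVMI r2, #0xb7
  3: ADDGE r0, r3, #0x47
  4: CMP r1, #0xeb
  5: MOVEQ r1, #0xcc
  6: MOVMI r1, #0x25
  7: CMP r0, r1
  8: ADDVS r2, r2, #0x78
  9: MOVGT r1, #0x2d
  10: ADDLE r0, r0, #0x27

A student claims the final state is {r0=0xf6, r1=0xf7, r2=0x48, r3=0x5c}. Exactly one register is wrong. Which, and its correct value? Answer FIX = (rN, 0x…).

[0] flags=0010 → (cmp)
[1] flags=0010 CC?F → skip
[2] flags=0010 MI?F → skip
[3] flags=0010 GE?T → r0=0xa3
[4] flags=0010 → (cmp)
[5] flags=0010 EQ?F → skip
[6] flags=0010 MI?F → skip
[7] flags=1000 → (cmp)
[8] flags=1000 VS?F → skip
[9] flags=1000 GT?F → skip
[10] flags=1000 LE?T → r0=0xca

FIX = (r0, 0xca)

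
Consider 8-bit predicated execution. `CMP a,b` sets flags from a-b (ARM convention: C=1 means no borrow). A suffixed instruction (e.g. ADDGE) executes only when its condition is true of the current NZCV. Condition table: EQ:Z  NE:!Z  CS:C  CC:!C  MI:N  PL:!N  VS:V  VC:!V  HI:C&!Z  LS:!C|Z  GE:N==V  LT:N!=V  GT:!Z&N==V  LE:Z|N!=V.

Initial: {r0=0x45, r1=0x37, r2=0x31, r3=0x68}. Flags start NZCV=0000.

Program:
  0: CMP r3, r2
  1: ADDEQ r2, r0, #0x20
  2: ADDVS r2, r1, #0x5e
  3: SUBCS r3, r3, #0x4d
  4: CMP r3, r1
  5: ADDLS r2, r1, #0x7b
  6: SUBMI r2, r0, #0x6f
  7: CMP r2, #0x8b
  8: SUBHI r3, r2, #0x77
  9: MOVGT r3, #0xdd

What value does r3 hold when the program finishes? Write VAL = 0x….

VAL = 0xdd

[0] flags=0010 → (cmp)
[1] flags=0010 EQ?F → skip
[2] flags=0010 VS?F → skip
[3] flags=0010 CS?T → r3=0x1b
[4] flags=1000 → (cmp)
[5] flags=1000 LS?T → r2=0xb2
[6] flags=1000 MI?T → r2=0xd6
[7] flags=0010 → (cmp)
[8] flags=0010 HI?T → r3=0x5f
[9] flags=0010 GT?T → r3=0xdd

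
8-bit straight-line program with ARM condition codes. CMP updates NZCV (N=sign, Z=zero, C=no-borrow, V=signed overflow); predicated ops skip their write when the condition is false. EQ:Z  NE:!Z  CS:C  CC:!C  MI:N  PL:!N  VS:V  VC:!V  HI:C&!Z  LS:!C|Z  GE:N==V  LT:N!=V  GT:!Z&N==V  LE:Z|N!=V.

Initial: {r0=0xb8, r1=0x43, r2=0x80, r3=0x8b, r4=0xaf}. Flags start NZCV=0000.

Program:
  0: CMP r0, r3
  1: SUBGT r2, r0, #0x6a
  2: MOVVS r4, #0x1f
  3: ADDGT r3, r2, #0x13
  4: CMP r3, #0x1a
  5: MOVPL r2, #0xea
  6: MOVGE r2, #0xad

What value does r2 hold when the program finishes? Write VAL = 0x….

VAL = 0xad

[0] flags=0010 → (cmp)
[1] flags=0010 GT?T → r2=0x4e
[2] flags=0010 VS?F → skip
[3] flags=0010 GT?T → r3=0x61
[4] flags=0010 → (cmp)
[5] flags=0010 PL?T → r2=0xea
[6] flags=0010 GE?T → r2=0xad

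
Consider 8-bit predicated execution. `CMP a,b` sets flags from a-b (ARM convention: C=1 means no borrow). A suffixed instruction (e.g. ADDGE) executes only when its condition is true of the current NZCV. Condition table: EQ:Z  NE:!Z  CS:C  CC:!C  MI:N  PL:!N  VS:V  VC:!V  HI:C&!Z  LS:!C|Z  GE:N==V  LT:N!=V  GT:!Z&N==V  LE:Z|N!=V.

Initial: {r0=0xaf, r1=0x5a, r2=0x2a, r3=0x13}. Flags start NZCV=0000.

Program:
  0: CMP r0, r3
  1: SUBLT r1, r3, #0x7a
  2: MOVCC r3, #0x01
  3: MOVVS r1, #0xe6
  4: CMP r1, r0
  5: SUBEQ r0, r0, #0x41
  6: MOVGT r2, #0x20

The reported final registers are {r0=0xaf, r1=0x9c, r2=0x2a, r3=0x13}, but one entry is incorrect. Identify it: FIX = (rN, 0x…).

0: ✓ CMP  NZCV=1010
1: ✓ SUBLT  r1←0x99
2: · MOVCC
3: · MOVVS
4: ✓ CMP  NZCV=1000
5: · SUBEQ
6: · MOVGT

FIX = (r1, 0x99)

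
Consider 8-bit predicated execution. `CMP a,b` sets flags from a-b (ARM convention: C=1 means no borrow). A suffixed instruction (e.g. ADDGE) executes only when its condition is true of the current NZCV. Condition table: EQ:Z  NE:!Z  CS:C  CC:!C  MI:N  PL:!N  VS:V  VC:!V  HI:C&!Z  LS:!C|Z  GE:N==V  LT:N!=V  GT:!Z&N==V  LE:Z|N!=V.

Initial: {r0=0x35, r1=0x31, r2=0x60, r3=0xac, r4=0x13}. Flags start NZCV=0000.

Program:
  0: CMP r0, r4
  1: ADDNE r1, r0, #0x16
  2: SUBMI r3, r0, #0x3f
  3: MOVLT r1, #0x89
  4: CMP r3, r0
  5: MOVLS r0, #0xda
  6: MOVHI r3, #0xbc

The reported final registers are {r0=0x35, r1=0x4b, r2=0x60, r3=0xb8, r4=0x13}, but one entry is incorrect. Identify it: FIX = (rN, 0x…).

0: ✓ CMP  NZCV=0010
1: ✓ ADDNE  r1←0x4b
2: · SUBMI
3: · MOVLT
4: ✓ CMP  NZCV=0011
5: · MOVLS
6: ✓ MOVHI  r3←0xbc

FIX = (r3, 0xbc)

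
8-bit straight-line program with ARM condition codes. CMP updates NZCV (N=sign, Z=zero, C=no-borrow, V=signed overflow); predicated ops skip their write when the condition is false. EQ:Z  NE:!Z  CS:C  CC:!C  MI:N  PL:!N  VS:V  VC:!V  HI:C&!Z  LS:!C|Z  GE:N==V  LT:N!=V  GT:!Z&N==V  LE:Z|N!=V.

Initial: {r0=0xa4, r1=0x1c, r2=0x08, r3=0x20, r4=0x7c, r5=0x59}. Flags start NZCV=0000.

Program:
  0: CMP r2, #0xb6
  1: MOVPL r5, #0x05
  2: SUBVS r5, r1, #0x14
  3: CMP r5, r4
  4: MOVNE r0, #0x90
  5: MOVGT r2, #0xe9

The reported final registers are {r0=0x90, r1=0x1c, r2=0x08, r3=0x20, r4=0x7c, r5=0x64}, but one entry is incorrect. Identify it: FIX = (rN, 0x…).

FIX = (r5, 0x05)

0: ✓ CMP  NZCV=0000
1: ✓ MOVPL  r5←0x05
2: · SUBVS
3: ✓ CMP  NZCV=1000
4: ✓ MOVNE  r0←0x90
5: · MOVGT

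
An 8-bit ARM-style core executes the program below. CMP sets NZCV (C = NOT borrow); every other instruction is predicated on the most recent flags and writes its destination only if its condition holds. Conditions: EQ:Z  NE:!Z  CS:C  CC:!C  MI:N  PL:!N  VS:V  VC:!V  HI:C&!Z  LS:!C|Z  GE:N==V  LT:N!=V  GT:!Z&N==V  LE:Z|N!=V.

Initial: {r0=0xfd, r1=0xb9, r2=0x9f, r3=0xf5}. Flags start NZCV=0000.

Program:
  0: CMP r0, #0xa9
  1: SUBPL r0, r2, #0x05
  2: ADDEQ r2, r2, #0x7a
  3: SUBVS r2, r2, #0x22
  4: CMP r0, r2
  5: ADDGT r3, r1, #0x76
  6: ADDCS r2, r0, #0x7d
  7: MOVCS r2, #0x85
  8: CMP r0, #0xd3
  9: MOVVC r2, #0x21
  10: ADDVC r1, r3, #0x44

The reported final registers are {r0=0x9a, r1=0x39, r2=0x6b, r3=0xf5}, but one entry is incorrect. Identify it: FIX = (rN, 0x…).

[0] flags=0010 → (cmp)
[1] flags=0010 PL?T → r0=0x9a
[2] flags=0010 EQ?F → skip
[3] flags=0010 VS?F → skip
[4] flags=1000 → (cmp)
[5] flags=1000 GT?F → skip
[6] flags=1000 CS?F → skip
[7] flags=1000 CS?F → skip
[8] flags=1000 → (cmp)
[9] flags=1000 VC?T → r2=0x21
[10] flags=1000 VC?T → r1=0x39

FIX = (r2, 0x21)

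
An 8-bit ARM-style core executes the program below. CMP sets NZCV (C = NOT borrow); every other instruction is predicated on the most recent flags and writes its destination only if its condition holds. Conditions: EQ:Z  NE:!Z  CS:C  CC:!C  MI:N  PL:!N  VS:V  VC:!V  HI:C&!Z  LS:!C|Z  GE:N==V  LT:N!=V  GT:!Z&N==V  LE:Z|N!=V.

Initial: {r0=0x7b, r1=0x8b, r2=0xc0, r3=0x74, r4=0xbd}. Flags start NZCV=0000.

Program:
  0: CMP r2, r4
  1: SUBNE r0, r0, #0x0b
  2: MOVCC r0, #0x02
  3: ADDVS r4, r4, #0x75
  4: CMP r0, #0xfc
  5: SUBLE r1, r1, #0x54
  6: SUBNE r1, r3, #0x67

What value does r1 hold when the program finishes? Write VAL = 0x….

0: ✓ CMP  NZCV=0010
1: ✓ SUBNE  r0←0x70
2: · MOVCC
3: · ADDVS
4: ✓ CMP  NZCV=0000
5: · SUBLE
6: ✓ SUBNE  r1←0x0d

VAL = 0x0d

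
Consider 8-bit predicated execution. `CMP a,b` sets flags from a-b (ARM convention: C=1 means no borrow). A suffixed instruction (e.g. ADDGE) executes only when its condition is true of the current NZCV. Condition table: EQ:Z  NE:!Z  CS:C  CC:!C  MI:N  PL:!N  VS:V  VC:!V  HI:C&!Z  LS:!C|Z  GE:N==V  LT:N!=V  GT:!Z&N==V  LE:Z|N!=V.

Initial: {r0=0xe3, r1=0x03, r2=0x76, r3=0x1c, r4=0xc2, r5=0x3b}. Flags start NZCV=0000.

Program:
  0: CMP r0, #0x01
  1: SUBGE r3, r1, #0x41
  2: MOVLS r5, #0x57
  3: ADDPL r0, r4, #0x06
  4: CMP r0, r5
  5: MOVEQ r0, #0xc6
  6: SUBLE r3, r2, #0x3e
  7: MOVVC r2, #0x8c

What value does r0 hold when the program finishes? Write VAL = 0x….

0: ✓ CMP  NZCV=1010
1: · SUBGE
2: · MOVLS
3: · ADDPL
4: ✓ CMP  NZCV=1010
5: · MOVEQ
6: ✓ SUBLE  r3←0x38
7: ✓ MOVVC  r2←0x8c

VAL = 0xe3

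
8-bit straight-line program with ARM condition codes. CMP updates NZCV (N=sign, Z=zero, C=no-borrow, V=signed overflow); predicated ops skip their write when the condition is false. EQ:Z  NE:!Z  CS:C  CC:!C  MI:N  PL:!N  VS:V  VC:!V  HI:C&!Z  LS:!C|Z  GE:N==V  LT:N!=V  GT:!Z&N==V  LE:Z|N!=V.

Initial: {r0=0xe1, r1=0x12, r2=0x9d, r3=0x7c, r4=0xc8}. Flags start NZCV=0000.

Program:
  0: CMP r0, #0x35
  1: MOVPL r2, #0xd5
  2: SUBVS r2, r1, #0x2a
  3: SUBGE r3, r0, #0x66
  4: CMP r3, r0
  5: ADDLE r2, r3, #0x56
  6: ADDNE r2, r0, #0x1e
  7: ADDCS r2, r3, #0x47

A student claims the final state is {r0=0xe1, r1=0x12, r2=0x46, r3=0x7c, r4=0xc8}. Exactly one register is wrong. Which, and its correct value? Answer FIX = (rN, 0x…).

[0] flags=1010 → (cmp)
[1] flags=1010 PL?F → skip
[2] flags=1010 VS?F → skip
[3] flags=1010 GE?F → skip
[4] flags=1001 → (cmp)
[5] flags=1001 LE?F → skip
[6] flags=1001 NE?T → r2=0xff
[7] flags=1001 CS?F → skip

FIX = (r2, 0xff)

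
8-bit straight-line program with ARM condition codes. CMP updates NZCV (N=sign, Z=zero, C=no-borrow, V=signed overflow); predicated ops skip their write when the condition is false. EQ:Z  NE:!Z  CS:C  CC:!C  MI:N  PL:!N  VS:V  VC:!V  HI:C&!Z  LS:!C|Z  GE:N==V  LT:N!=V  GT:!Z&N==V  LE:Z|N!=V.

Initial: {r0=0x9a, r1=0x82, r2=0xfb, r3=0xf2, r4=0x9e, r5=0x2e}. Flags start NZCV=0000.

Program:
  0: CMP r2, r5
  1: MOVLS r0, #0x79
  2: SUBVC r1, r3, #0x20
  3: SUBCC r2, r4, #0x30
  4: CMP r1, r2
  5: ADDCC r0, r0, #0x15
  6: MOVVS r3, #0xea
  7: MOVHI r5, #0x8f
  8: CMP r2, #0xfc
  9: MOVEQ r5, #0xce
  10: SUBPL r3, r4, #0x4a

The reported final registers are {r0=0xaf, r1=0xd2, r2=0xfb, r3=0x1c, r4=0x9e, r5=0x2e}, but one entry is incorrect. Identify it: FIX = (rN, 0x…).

[0] flags=1010 → (cmp)
[1] flags=1010 LS?F → skip
[2] flags=1010 VC?T → r1=0xd2
[3] flags=1010 CC?F → skip
[4] flags=1000 → (cmp)
[5] flags=1000 CC?T → r0=0xaf
[6] flags=1000 VS?F → skip
[7] flags=1000 HI?F → skip
[8] flags=1000 → (cmp)
[9] flags=1000 EQ?F → skip
[10] flags=1000 PL?F → skip

FIX = (r3, 0xf2)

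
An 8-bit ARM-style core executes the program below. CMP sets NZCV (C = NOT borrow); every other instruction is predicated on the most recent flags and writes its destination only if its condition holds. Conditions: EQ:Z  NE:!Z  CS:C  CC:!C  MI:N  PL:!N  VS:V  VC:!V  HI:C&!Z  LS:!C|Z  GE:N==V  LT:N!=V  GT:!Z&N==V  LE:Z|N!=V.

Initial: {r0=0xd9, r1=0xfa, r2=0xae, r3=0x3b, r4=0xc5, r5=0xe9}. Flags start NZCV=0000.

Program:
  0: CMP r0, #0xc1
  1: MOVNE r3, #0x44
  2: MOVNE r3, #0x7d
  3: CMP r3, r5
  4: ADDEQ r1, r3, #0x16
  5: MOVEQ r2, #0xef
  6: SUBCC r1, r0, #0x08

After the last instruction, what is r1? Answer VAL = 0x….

0: ✓ CMP  NZCV=0010
1: ✓ MOVNE  r3←0x44
2: ✓ MOVNE  r3←0x7d
3: ✓ CMP  NZCV=1001
4: · ADDEQ
5: · MOVEQ
6: ✓ SUBCC  r1←0xd1

VAL = 0xd1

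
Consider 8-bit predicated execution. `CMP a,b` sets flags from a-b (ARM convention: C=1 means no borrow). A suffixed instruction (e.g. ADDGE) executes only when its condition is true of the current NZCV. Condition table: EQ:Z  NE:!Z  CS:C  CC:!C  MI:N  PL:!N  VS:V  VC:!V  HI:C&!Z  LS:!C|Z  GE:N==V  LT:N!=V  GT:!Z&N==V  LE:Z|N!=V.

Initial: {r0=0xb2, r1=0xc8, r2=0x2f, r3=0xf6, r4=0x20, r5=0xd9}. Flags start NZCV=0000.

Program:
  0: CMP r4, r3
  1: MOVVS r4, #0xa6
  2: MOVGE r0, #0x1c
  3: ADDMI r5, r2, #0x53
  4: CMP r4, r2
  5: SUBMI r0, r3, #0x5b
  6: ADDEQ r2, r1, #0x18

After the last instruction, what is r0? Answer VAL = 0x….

VAL = 0x9b

[0] flags=0000 → (cmp)
[1] flags=0000 VS?F → skip
[2] flags=0000 GE?T → r0=0x1c
[3] flags=0000 MI?F → skip
[4] flags=1000 → (cmp)
[5] flags=1000 MI?T → r0=0x9b
[6] flags=1000 EQ?F → skip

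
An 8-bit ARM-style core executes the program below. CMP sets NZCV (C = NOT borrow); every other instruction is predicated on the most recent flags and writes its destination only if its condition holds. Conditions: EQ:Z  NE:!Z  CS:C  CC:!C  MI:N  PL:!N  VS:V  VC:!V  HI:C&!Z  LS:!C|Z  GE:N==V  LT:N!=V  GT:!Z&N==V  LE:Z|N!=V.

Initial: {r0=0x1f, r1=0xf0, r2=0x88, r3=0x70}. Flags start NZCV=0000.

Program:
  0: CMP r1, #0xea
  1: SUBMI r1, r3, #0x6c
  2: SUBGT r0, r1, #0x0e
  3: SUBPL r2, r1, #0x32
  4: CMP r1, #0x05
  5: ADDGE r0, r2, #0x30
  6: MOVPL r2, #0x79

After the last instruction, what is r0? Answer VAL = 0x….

0: ✓ CMP  NZCV=0010
1: · SUBMI
2: ✓ SUBGT  r0←0xe2
3: ✓ SUBPL  r2←0xbe
4: ✓ CMP  NZCV=1010
5: · ADDGE
6: · MOVPL

VAL = 0xe2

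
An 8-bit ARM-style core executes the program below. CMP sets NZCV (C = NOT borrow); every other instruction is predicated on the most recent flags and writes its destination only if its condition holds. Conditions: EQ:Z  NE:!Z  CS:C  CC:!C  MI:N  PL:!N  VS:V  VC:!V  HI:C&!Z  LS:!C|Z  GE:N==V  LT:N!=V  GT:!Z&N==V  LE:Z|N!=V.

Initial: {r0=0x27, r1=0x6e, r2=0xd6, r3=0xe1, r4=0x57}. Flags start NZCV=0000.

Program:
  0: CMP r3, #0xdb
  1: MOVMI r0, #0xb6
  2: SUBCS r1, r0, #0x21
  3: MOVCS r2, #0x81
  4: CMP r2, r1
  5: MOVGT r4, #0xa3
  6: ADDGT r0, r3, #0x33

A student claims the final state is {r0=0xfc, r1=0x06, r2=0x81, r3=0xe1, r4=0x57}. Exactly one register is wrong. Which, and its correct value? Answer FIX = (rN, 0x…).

[0] flags=0010 → (cmp)
[1] flags=0010 MI?F → skip
[2] flags=0010 CS?T → r1=0x06
[3] flags=0010 CS?T → r2=0x81
[4] flags=0011 → (cmp)
[5] flags=0011 GT?F → skip
[6] flags=0011 GT?F → skip

FIX = (r0, 0x27)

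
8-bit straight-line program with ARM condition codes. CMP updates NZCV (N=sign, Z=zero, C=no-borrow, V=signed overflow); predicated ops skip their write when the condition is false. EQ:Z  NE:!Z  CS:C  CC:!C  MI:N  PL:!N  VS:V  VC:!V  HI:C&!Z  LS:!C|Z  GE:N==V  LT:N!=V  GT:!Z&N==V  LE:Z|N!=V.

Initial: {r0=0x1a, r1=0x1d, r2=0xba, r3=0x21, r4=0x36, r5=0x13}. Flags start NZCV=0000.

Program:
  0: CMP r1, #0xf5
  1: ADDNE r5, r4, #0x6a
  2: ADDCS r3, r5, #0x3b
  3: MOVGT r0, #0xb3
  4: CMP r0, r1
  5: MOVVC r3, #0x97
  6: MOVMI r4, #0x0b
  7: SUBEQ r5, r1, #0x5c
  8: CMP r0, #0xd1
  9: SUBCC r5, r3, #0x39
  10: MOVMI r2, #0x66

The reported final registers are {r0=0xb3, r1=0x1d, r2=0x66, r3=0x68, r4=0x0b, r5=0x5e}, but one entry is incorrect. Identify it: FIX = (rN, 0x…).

FIX = (r3, 0x97)

0: ✓ CMP  NZCV=0000
1: ✓ ADDNE  r5←0xa0
2: · ADDCS
3: ✓ MOVGT  r0←0xb3
4: ✓ CMP  NZCV=1010
5: ✓ MOVVC  r3←0x97
6: ✓ MOVMI  r4←0x0b
7: · SUBEQ
8: ✓ CMP  NZCV=1000
9: ✓ SUBCC  r5←0x5e
10: ✓ MOVMI  r2←0x66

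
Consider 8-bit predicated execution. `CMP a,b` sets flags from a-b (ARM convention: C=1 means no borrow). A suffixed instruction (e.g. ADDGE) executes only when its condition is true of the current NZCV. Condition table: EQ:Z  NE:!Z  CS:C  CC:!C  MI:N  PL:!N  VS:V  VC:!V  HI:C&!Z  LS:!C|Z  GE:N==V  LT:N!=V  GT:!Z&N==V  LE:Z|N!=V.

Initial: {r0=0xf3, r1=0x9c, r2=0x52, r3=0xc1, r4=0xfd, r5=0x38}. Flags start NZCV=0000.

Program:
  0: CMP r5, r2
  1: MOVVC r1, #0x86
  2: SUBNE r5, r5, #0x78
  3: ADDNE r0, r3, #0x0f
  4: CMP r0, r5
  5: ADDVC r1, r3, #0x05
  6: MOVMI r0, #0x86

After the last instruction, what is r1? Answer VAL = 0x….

[0] flags=1000 → (cmp)
[1] flags=1000 VC?T → r1=0x86
[2] flags=1000 NE?T → r5=0xc0
[3] flags=1000 NE?T → r0=0xd0
[4] flags=0010 → (cmp)
[5] flags=0010 VC?T → r1=0xc6
[6] flags=0010 MI?F → skip

VAL = 0xc6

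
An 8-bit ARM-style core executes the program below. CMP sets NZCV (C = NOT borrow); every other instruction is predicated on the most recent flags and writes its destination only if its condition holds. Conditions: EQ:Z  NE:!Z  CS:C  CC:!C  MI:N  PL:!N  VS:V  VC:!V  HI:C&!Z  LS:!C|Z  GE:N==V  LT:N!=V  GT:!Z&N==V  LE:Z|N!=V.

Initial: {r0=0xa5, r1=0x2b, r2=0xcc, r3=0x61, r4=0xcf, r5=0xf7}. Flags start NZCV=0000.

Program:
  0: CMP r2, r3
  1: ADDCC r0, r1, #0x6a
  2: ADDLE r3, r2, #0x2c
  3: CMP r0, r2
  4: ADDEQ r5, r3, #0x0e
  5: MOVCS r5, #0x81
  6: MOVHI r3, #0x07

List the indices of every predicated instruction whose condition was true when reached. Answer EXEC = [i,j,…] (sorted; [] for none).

EXEC = [2]

0: ✓ CMP  NZCV=0011
1: · ADDCC
2: ✓ ADDLE  r3←0xf8
3: ✓ CMP  NZCV=1000
4: · ADDEQ
5: · MOVCS
6: · MOVHI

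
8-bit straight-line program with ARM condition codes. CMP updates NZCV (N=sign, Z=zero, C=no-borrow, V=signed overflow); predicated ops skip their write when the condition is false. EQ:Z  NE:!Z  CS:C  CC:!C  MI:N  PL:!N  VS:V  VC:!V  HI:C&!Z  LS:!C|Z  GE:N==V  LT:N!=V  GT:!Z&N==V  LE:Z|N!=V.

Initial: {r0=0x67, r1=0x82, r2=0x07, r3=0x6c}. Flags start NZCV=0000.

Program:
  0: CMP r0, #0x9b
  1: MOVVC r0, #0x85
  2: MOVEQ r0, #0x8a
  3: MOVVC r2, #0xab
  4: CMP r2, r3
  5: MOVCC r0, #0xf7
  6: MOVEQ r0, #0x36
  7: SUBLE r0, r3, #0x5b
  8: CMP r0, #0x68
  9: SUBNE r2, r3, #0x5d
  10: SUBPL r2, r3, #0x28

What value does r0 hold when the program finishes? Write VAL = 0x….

0: ✓ CMP  NZCV=1001
1: · MOVVC
2: · MOVEQ
3: · MOVVC
4: ✓ CMP  NZCV=1000
5: ✓ MOVCC  r0←0xf7
6: · MOVEQ
7: ✓ SUBLE  r0←0x11
8: ✓ CMP  NZCV=1000
9: ✓ SUBNE  r2←0x0f
10: · SUBPL

VAL = 0x11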